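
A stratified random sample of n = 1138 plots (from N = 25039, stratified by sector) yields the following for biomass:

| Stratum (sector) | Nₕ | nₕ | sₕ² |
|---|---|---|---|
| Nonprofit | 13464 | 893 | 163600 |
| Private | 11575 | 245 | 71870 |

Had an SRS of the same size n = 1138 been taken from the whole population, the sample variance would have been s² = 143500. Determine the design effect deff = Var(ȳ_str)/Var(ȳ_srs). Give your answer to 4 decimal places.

0.9207

Var(ȳ_str) = Σ Wₕ²(1−fₕ)sₕ²/nₕ with Wₕ = Nₕ/25039:
  Nonprofit: (13464/25039)²·(1−893/13464)·163600/893 = 49.458599
  Private: (11575/25039)²·(1−245/11575)·71870/245 = 61.361859
  → Var(ȳ_str) = 110.82046.
Var(ȳ_srs) = (1 − 1138/25039)·143500/1138 = 120.36736.
deff = 110.82046 / 120.36736 = 0.9207.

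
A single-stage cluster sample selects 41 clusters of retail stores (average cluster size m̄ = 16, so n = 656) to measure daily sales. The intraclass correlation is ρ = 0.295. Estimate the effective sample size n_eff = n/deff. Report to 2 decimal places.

120.92

deff = 1 + (16 − 1)·0.295 = 1 + 4.425 = 5.425.
n_eff = 656 / 5.425 = 120.92.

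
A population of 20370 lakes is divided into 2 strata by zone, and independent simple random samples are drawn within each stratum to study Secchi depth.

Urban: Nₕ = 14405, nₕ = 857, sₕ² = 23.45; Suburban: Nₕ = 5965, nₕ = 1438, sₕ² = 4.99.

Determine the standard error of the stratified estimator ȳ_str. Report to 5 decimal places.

0.11444

Var(ȳ_str) = Σₕ Wₕ²(1 − fₕ)sₕ²/nₕ with Wₕ = Nₕ/N, N = 20370.
Urban: Wₕ = 0.70716740; term = 0.70716740²·(1 − 0.05949323)·23.45/857 = 0.0128697.
Suburban: Wₕ = 0.29283260; term = 0.29283260²·(1 − 0.24107293)·4.99/1438 = 2.2582943 × 10^-4.
Sum = 0.013095529.
SE = √(0.013095529) = 0.11444.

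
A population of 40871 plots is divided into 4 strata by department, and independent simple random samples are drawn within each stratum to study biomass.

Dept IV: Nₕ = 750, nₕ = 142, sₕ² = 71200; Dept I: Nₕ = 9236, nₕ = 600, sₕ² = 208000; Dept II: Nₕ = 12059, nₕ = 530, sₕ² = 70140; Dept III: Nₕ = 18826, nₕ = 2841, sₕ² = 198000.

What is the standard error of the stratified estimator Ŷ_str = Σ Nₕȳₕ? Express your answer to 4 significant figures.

Var(Ŷ_str) = Σₕ Nₕ²(1 − fₕ)sₕ²/nₕ.
Dept IV: 750²·(1 − 142/750)·71200/142 = 2.2864225 × 10^8.
Dept I: 9236²·(1 − 600/9236)·208000/600 = 2.765086 × 10^10.
Dept II: 12059²·(1 − 530/12059)·70140/530 = 1.8398941 × 10^10.
Dept III: 18826²·(1 − 2841/18826)·198000/2841 = 2.0973198 × 10^10.
Sum = 6.7251641 × 10^10.
SE = √(6.7251641 × 10^10) = 259300.

259300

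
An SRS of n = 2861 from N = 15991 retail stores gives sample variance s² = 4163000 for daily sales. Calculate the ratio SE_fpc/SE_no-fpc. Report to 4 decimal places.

0.9061

f = n/N = 2861/15991 = 0.17891314.
SE_no-fpc = √(s²/n) = 38.145585; SE_fpc = √((1−f)s²/n) = 34.56518.
Ratio = √(1−f) = 0.90613843.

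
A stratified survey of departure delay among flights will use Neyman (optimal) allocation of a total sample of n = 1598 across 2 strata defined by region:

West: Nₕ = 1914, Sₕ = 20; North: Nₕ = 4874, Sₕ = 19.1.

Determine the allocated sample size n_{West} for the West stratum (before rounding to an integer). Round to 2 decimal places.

Neyman allocation: nₕ = n·NₕSₕ / Σⱼ NⱼSⱼ.
Σ NⱼSⱼ = 1914·20 + 4874·19.1 = 131373.4.
n_{West} = 1598·1914·20 / 131373.4 = 465.63.

465.63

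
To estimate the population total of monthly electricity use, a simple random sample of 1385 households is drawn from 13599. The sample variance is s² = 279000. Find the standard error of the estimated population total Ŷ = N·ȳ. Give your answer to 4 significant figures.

Var(Ŷ) = N²·Var(ȳ) = N²·(1 − n/N)·s²/n.
f = 1385/13599 = 0.10184572; Var(ȳ) = 0.89815428·279000/1385 = 180.92783.
Var(Ŷ) = 13599² · 180.92783 = 3.345949 × 10^10.
SE(Ŷ) = √(3.345949 × 10^10) = 182900.

182900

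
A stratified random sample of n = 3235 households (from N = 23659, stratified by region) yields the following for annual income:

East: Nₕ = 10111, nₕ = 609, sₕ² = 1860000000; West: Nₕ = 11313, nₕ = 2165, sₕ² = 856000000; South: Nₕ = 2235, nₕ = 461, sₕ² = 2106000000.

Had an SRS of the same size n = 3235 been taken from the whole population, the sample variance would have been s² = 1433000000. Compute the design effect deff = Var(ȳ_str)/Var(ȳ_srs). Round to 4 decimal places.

1.6467

Var(ȳ_str) = Σ Wₕ²(1−fₕ)sₕ²/nₕ with Wₕ = Nₕ/23659:
  East: (10111/23659)²·(1−609/10111)·1860000000/609 = 524218.11
  West: (11313/23659)²·(1−2165/11313)·856000000/2165 = 73101.626
  South: (2235/23659)²·(1−461/2235)·2106000000/461 = 32359.054
  → Var(ȳ_str) = 629678.79.
Var(ȳ_srs) = (1 − 3235/23659)·1433000000/3235 = 382398.63.
deff = 629678.79 / 382398.63 = 1.6467.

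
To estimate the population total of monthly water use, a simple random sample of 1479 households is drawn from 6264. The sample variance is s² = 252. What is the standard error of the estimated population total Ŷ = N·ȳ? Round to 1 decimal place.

2259.9

Var(Ŷ) = N²·Var(ȳ) = N²·(1 − n/N)·s²/n.
f = 1479/6264 = 0.23611111; Var(ȳ) = 0.76388889·252/1479 = 0.13015551.
Var(Ŷ) = 6264² · 0.13015551 = 5.1070023 × 10^6.
SE(Ŷ) = √(5.1070023 × 10^6) = 2259.9.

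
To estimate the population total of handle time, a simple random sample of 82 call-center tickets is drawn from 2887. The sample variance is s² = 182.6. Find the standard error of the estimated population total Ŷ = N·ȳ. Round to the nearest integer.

Var(Ŷ) = N²·Var(ȳ) = N²·(1 − n/N)·s²/n.
f = 82/2887 = 0.02840319; Var(ȳ) = 0.97159681·182.6/82 = 2.1635802.
Var(Ŷ) = 2887² · 2.1635802 = 1.8032941 × 10^7.
SE(Ŷ) = √(1.8032941 × 10^7) = 4247.

4247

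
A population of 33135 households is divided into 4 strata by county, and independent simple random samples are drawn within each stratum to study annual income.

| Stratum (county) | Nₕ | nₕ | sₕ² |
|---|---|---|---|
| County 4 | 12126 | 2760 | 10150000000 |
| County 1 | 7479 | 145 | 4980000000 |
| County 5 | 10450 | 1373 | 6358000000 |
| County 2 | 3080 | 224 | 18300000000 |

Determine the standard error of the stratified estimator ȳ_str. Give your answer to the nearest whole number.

Var(ȳ_str) = Σₕ Wₕ²(1 − fₕ)sₕ²/nₕ with Wₕ = Nₕ/N, N = 33135.
County 4: Wₕ = 0.36595745; term = 0.36595745²·(1 − 0.22761009)·10150000000/2760 = 380412.46.
County 1: Wₕ = 0.22571299; term = 0.22571299²·(1 − 0.01938762)·4980000000/145 = 1.7158204 × 10^6.
County 5: Wₕ = 0.31537649; term = 0.31537649²·(1 − 0.13138756)·6358000000/1373 = 400068.78.
County 2: Wₕ = 0.09295307; term = 0.09295307²·(1 − 0.07272727)·18300000000/224 = 654542.79.
Sum = 3.1508444 × 10^6.
SE = √(3.1508444 × 10^6) = 1775.

1775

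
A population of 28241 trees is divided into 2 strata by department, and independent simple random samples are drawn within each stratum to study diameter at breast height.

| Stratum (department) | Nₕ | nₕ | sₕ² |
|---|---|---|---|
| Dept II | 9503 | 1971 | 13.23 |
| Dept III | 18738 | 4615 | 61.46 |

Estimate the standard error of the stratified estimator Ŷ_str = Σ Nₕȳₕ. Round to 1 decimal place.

2001.2

Var(Ŷ_str) = Σₕ Nₕ²(1 − fₕ)sₕ²/nₕ.
Dept II: 9503²·(1 − 1971/9503)·13.23/1971 = 480445.64.
Dept III: 18738²·(1 − 4615/18738)·61.46/4615 = 3.5242852 × 10^6.
Sum = 4.0047308 × 10^6.
SE = √(4.0047308 × 10^6) = 2001.2.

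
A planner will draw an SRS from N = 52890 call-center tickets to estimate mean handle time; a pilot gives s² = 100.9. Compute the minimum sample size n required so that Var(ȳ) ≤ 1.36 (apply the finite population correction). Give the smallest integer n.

Without fpc, n₀ = s²/D = 100.9/1.36 = 74.1912.
With fpc, (1 − n/N)·s²/n ≤ D requires n ≥ n₀/(1 + n₀/N) = 74.1912/(1 + 74.1912/52890) = 74.0873.
Rounding up, n = 75.

75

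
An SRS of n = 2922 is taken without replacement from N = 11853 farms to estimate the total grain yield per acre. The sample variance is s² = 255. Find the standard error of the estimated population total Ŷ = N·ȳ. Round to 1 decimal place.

3039.4

Var(Ŷ) = N²·Var(ȳ) = N²·(1 − n/N)·s²/n.
f = 2922/11853 = 0.24651987; Var(ȳ) = 0.75348013·255/2922 = 0.065755453.
Var(Ŷ) = 11853² · 0.065755453 = 9.2382209 × 10^6.
SE(Ŷ) = √(9.2382209 × 10^6) = 3039.4.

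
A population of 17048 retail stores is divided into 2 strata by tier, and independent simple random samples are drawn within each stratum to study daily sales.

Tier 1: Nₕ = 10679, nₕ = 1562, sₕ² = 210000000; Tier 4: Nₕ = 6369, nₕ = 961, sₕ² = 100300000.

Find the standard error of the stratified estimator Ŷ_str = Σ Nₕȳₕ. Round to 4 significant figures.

Var(Ŷ_str) = Σₕ Nₕ²(1 − fₕ)sₕ²/nₕ.
Tier 1: 10679²·(1 − 1562/10679)·210000000/1562 = 1.3089432 × 10^13.
Tier 4: 6369²·(1 − 961/6369)·100300000/961 = 3.5948889 × 10^12.
Sum = 1.6684321 × 10^13.
SE = √(1.6684321 × 10^13) = 4.085 × 10^6.

4.085 × 10^6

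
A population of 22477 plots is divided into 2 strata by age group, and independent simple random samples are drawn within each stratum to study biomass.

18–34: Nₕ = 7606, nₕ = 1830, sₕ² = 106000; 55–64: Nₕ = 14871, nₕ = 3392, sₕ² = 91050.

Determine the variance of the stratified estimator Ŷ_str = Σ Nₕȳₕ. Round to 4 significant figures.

Var(Ŷ_str) = Σₕ Nₕ²(1 − fₕ)sₕ²/nₕ.
18–34: 7606²·(1 − 1830/7606)·106000/1830 = 2.5447099 × 10^9.
55–64: 14871²·(1 − 3392/14871)·91050/3392 = 4.5821398 × 10^9.
Sum = 7.1268497 × 10^9.

7.127 × 10^9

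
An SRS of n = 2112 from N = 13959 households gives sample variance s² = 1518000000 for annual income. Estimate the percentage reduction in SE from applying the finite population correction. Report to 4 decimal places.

7.8751

f = n/N = 2112/13959 = 0.15130024.
SE_no-fpc = √(s²/n) = 847.79125; SE_fpc = √((1−f)s²/n) = 781.02686.
Ratio = √(1−f) = 0.92124902. Reduction = 100·(1 − 0.92124902) = 7.8751%.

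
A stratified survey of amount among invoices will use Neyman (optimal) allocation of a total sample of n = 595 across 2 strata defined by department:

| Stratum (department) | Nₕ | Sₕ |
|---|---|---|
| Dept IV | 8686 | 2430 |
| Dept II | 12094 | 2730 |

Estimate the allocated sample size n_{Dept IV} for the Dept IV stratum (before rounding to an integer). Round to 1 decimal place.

Neyman allocation: nₕ = n·NₕSₕ / Σⱼ NⱼSⱼ.
Σ NⱼSⱼ = 8686·2430 + 12094·2730 = 5.41236 × 10^7.
n_{Dept IV} = 595·8686·2430 / (5.41236 × 10^7) = 232.0.

232.0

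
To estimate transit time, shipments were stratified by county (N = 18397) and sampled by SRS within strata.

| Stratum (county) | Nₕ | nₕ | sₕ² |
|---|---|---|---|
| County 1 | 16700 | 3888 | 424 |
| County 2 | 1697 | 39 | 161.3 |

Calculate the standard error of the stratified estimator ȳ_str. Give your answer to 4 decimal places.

0.3214

Var(ȳ_str) = Σₕ Wₕ²(1 − fₕ)sₕ²/nₕ with Wₕ = Nₕ/N, N = 18397.
County 1: Wₕ = 0.90775670; term = 0.90775670²·(1 − 0.23281437)·424/3888 = 0.068941223.
County 2: Wₕ = 0.09224330; term = 0.09224330²·(1 − 0.02298173)·161.3/39 = 0.034382869.
Sum = 0.10332409.
SE = √(0.10332409) = 0.3214.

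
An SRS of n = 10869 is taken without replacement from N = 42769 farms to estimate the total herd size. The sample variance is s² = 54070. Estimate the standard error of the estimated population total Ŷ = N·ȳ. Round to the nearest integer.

82384

Var(Ŷ) = N²·Var(ȳ) = N²·(1 − n/N)·s²/n.
f = 10869/42769 = 0.25413267; Var(ȳ) = 0.74586733·54070/10869 = 3.7104652.
Var(Ŷ) = 42769² · 3.7104652 = 6.787136 × 10^9.
SE(Ŷ) = √(6.787136 × 10^9) = 82384.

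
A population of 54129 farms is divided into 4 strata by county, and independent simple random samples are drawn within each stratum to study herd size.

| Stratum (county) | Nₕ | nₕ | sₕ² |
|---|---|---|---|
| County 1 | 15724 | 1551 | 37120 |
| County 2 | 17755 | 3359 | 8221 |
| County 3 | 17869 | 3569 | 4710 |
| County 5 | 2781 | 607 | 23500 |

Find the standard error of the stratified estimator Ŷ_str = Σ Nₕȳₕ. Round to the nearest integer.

80811

Var(Ŷ_str) = Σₕ Nₕ²(1 − fₕ)sₕ²/nₕ.
County 1: 15724²·(1 − 1551/15724)·37120/1551 = 5.3336068 × 10^9.
County 2: 17755²·(1 − 3359/17755)·8221/3359 = 6.2557179 × 10^8.
County 3: 17869²·(1 − 3569/17869)·4710/3569 = 3.3721792 × 10^8.
County 5: 2781²·(1 − 607/2781)·23500/607 = 2.3406674 × 10^8.
Sum = 6.5304633 × 10^9.
SE = √(6.5304633 × 10^9) = 80811.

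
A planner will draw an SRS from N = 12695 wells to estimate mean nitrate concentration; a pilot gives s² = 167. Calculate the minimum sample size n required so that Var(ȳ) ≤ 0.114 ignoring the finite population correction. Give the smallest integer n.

Without fpc, n₀ = s²/D = 167/0.114 = 1464.9123.
Rounding up, n = 1465.

1465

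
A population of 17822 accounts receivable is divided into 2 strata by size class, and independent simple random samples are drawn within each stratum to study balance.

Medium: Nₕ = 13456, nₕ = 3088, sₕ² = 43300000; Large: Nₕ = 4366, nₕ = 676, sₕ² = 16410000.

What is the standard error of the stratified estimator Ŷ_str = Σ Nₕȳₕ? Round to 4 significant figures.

1.532 × 10^6

Var(Ŷ_str) = Σₕ Nₕ²(1 − fₕ)sₕ²/nₕ.
Medium: 13456²·(1 − 3088/13456)·43300000/3088 = 1.9562375 × 10^12.
Large: 4366²·(1 − 676/4366)·16410000/676 = 3.9108574 × 10^11.
Sum = 2.3473232 × 10^12.
SE = √(2.3473232 × 10^12) = 1.532 × 10^6.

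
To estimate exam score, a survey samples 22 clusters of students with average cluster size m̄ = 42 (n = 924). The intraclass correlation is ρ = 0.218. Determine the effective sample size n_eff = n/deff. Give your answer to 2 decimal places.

deff = 1 + (42 − 1)·0.218 = 1 + 8.938 = 9.938.
n_eff = 924 / 9.938 = 92.98.

92.98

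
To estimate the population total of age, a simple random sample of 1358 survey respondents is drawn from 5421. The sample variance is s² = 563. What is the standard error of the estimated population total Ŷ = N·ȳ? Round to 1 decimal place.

Var(Ŷ) = N²·Var(ȳ) = N²·(1 − n/N)·s²/n.
f = 1358/5421 = 0.25050729; Var(ȳ) = 0.74949271·563/1358 = 0.31072489.
Var(Ŷ) = 5421² · 0.31072489 = 9.1313472 × 10^6.
SE(Ŷ) = √(9.1313472 × 10^6) = 3021.8.

3021.8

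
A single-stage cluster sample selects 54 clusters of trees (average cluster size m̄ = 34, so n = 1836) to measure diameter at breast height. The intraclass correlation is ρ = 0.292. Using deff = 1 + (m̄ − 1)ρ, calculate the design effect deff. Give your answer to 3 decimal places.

deff = 1 + (34 − 1)·0.292 = 1 + 9.636 = 10.636.

10.636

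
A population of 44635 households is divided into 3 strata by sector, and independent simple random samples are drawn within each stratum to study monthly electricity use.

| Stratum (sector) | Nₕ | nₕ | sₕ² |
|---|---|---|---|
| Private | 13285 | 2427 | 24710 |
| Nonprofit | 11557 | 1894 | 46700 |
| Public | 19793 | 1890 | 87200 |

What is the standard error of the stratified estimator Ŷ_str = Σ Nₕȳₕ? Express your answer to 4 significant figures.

Var(Ŷ_str) = Σₕ Nₕ²(1 − fₕ)sₕ²/nₕ.
Private: 13285²·(1 − 2427/13285)·24710/2427 = 1.4686367 × 10^9.
Nonprofit: 11557²·(1 − 1894/11557)·46700/1894 = 2.7535565 × 10^9.
Public: 19793²·(1 − 1890/19793)·87200/1890 = 1.6349035 × 10^10.
Sum = 2.0571228 × 10^10.
SE = √(2.0571228 × 10^10) = 143400.

143400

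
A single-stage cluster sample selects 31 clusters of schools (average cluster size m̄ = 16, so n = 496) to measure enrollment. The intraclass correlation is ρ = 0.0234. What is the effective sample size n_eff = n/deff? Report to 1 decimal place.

367.1

deff = 1 + (16 − 1)·0.0234 = 1 + 0.351 = 1.351.
n_eff = 496 / 1.351 = 367.1.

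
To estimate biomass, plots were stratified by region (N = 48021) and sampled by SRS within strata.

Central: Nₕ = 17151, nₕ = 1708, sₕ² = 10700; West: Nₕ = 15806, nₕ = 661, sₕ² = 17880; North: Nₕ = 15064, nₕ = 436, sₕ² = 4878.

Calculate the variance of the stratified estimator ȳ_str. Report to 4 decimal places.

Var(ȳ_str) = Σₕ Wₕ²(1 − fₕ)sₕ²/nₕ with Wₕ = Nₕ/N, N = 48021.
Central: Wₕ = 0.35715624; term = 0.35715624²·(1 − 0.09958603)·10700/1708 = 0.71953948.
West: Wₕ = 0.32914766; term = 0.32914766²·(1 − 0.04181956)·17880/661 = 2.8079858.
North: Wₕ = 0.31369609; term = 0.31369609²·(1 − 0.02894318)·4878/436 = 1.0690996.
Sum = 4.5966249.

4.5966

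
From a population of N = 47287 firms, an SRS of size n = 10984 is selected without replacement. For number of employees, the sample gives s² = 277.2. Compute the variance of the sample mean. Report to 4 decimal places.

0.0194

Under SRS without replacement, Var(ȳ) = (1 − f)·s²/n with f = n/N = 10984/47287 = 0.23228371.
Var(ȳ) = (1 − 0.23228371)·277.2/10984 = 0.76771629·0.025236708 = 0.019374632.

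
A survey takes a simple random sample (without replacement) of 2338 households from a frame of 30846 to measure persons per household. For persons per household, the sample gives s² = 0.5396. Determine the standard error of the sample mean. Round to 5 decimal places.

0.01460

Under SRS without replacement, Var(ȳ) = (1 − f)·s²/n with f = n/N = 2338/30846 = 0.07579589.
Var(ȳ) = (1 − 0.07579589)·0.5396/2338 = 0.92420411·2.3079555 × 10^-4 = 2.133022 × 10^-4.
SE(ȳ) = √(2.133022 × 10^-4) = 0.01460.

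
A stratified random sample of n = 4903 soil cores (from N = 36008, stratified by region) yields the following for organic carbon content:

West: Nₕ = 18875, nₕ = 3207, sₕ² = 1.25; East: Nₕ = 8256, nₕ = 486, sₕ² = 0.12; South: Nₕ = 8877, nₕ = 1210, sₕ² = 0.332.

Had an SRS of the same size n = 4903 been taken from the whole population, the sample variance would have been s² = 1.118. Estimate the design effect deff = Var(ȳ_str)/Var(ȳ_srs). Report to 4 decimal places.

Var(ȳ_str) = Σ Wₕ²(1−fₕ)sₕ²/nₕ with Wₕ = Nₕ/36008:
  West: (18875/36008)²·(1−3207/18875)·1.25/3207 = 8.8902419 × 10^-5
  East: (8256/36008)²·(1−486/8256)·0.12/486 = 1.2216243 × 10^-5
  South: (8877/36008)²·(1−1210/8877)·0.332/1210 = 1.4402782 × 10^-5
  → Var(ȳ_str) = 1.1552144 × 10^-4.
Var(ȳ_srs) = (1 − 4903/36008)·1.118/4903 = 1.96975 × 10^-4.
deff = (1.1552144 × 10^-4) / (1.96975 × 10^-4) = 0.5865.

0.5865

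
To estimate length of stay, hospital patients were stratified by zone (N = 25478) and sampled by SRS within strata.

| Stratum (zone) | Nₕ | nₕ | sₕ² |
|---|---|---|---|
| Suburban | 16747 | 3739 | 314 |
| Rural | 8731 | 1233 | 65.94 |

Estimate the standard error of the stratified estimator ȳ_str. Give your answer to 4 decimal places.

Var(ȳ_str) = Σₕ Wₕ²(1 − fₕ)sₕ²/nₕ with Wₕ = Nₕ/N, N = 25478.
Suburban: Wₕ = 0.65731219; term = 0.65731219²·(1 − 0.22326387)·314/3739 = 0.028183249.
Rural: Wₕ = 0.34268781; term = 0.34268781²·(1 − 0.14122094)·65.94/1233 = 0.0053934248.
Sum = 0.033576674.
SE = √(0.033576674) = 0.1832.

0.1832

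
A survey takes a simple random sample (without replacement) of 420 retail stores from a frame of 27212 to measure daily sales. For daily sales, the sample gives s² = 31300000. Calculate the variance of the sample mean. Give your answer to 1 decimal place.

Under SRS without replacement, Var(ȳ) = (1 − f)·s²/n with f = n/N = 420/27212 = 0.01543437.
Var(ȳ) = (1 − 0.01543437)·31300000/420 = 0.98456563·74523.81 = 73373.582.

73373.6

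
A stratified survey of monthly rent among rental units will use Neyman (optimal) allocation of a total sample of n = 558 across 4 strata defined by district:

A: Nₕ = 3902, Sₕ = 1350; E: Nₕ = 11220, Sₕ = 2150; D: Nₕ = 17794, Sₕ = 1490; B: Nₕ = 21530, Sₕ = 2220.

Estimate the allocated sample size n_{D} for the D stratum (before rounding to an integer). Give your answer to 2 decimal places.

Neyman allocation: nₕ = n·NₕSₕ / Σⱼ NⱼSⱼ.
Σ NⱼSⱼ = 3902·1350 + 11220·2150 + 17794·1490 + 21530·2220 = 1.0370036 × 10^8.
n_{D} = 558·17794·1490 / (1.0370036 × 10^8) = 142.66.

142.66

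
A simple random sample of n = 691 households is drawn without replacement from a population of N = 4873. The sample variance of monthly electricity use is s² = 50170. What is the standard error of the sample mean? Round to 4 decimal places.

Under SRS without replacement, Var(ȳ) = (1 − f)·s²/n with f = n/N = 691/4873 = 0.14180176.
Var(ȳ) = (1 − 0.14180176)·50170/691 = 0.85819824·72.60492 = 62.309415.
SE(ȳ) = √(62.309415) = 7.8936.

7.8936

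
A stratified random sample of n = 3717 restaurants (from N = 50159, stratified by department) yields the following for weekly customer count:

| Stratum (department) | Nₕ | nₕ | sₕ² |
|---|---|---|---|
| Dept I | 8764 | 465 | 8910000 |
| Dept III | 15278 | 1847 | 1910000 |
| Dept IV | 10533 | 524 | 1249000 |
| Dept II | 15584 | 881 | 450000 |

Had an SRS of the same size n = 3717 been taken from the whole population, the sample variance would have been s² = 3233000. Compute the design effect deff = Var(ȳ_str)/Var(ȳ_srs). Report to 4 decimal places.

Var(ȳ_str) = Σ Wₕ²(1−fₕ)sₕ²/nₕ with Wₕ = Nₕ/50159:
  Dept I: (8764/50159)²·(1−465/8764)·8910000/465 = 553.93033
  Dept III: (15278/50159)²·(1−1847/15278)·1910000/1847 = 84.34194
  Dept IV: (10533/50159)²·(1−524/10533)·1249000/524 = 99.87946
  Dept II: (15584/50159)²·(1−881/15584)·450000/881 = 46.518292
  → Var(ȳ_str) = 784.67002.
Var(ȳ_srs) = (1 − 3717/50159)·3233000/3717 = 805.33243.
deff = 784.67002 / 805.33243 = 0.9743.

0.9743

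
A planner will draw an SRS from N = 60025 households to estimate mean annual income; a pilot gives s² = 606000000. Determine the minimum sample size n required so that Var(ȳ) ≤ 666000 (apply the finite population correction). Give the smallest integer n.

Without fpc, n₀ = s²/D = 606000000/666000 = 909.9099.
With fpc, (1 − n/N)·s²/n ≤ D requires n ≥ n₀/(1 + n₀/N) = 909.9099/(1 + 909.9099/60025) = 896.3227.
Rounding up, n = 897.

897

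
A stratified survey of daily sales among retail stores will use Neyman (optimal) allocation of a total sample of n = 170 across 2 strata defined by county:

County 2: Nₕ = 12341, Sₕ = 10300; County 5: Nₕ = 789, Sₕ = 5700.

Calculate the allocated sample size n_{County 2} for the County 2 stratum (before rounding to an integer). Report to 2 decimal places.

Neyman allocation: nₕ = n·NₕSₕ / Σⱼ NⱼSⱼ.
Σ NⱼSⱼ = 12341·10300 + 789·5700 = 1.316096 × 10^8.
n_{County 2} = 170·12341·10300 / (1.316096 × 10^8) = 164.19.

164.19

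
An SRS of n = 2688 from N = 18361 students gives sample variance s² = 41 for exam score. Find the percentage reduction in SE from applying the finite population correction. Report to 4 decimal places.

f = n/N = 2688/18361 = 0.14639726.
SE_no-fpc = √(s²/n) = 0.12350294; SE_fpc = √((1−f)s²/n) = 0.11410514.
Ratio = √(1−f) = 0.92390624. Reduction = 100·(1 − 0.92390624) = 7.6094%.

7.6094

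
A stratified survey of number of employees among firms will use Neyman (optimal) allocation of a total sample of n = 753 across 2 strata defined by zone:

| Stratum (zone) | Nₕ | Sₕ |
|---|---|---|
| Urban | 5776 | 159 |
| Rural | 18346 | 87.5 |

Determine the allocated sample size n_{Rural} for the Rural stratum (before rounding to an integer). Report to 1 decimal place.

479.0

Neyman allocation: nₕ = n·NₕSₕ / Σⱼ NⱼSⱼ.
Σ NⱼSⱼ = 5776·159 + 18346·87.5 = 2.523659 × 10^6.
n_{Rural} = 753·18346·87.5 / (2.523659 × 10^6) = 479.0.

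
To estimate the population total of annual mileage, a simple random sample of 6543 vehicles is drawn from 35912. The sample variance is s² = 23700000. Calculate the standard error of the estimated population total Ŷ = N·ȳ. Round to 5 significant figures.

Var(Ŷ) = N²·Var(ȳ) = N²·(1 − n/N)·s²/n.
f = 6543/35912 = 0.18219537; Var(ȳ) = 0.81780463·23700000/6543 = 2962.2451.
Var(Ŷ) = 35912² · 2962.2451 = 3.8203238 × 10^12.
SE(Ŷ) = √(3.8203238 × 10^12) = 1.9546 × 10^6.

1.9546 × 10^6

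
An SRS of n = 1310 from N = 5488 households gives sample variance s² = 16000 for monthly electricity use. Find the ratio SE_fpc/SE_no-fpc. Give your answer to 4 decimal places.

0.8725

f = n/N = 1310/5488 = 0.23870262.
SE_no-fpc = √(s²/n) = 3.4948162; SE_fpc = √((1−f)s²/n) = 3.0493095.
Ratio = √(1−f) = 0.87252357.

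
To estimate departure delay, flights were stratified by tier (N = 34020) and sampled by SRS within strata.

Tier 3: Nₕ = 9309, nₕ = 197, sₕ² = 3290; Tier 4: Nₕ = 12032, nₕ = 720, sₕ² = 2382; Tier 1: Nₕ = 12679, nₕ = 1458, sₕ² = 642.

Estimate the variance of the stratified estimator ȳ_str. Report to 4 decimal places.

Var(ȳ_str) = Σₕ Wₕ²(1 − fₕ)sₕ²/nₕ with Wₕ = Nₕ/N, N = 34020.
Tier 3: Wₕ = 0.27363316; term = 0.27363316²·(1 − 0.02116232)·3290/197 = 1.2239898.
Tier 4: Wₕ = 0.35367431; term = 0.35367431²·(1 − 0.05984043)·2382/720 = 0.38906115.
Tier 1: Wₕ = 0.37269253; term = 0.37269253²·(1 − 0.11499330)·642/1458 = 0.054128432.
Sum = 1.6671794.

1.6672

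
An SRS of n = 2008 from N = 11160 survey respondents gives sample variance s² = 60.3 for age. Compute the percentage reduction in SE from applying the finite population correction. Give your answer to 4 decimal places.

f = n/N = 2008/11160 = 0.17992832.
SE_no-fpc = √(s²/n) = 0.17329132; SE_fpc = √((1−f)s²/n) = 0.15692882.
Ratio = √(1−f) = 0.90557809. Reduction = 100·(1 − 0.90557809) = 9.4422%.

9.4422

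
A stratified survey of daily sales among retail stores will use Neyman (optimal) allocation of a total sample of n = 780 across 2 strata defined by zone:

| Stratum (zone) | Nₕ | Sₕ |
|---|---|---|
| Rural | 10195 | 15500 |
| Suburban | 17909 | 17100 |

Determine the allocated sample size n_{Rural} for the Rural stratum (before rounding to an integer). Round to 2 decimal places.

Neyman allocation: nₕ = n·NₕSₕ / Σⱼ NⱼSⱼ.
Σ NⱼSⱼ = 10195·15500 + 17909·17100 = 4.642664 × 10^8.
n_{Rural} = 780·10195·15500 / (4.642664 × 10^8) = 265.49.

265.49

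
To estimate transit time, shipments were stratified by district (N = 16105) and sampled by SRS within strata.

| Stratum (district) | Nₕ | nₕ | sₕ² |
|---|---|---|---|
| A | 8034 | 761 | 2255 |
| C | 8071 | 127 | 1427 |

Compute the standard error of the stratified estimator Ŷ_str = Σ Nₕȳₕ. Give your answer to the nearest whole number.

29893

Var(Ŷ_str) = Σₕ Nₕ²(1 − fₕ)sₕ²/nₕ.
A: 8034²·(1 − 761/8034)·2255/761 = 1.7314394 × 10^8.
C: 8071²·(1 − 127/8071)·1427/127 = 7.2042178 × 10^8.
Sum = 8.9356572 × 10^8.
SE = √(8.9356572 × 10^8) = 29893.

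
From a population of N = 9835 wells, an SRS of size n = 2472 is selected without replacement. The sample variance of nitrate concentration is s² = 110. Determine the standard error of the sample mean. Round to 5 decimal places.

Under SRS without replacement, Var(ȳ) = (1 − f)·s²/n with f = n/N = 2472/9835 = 0.25134723.
Var(ȳ) = (1 − 0.25134723)·110/2472 = 0.74865277·0.044498382 = 0.033313837.
SE(ȳ) = √(0.033313837) = 0.18252.

0.18252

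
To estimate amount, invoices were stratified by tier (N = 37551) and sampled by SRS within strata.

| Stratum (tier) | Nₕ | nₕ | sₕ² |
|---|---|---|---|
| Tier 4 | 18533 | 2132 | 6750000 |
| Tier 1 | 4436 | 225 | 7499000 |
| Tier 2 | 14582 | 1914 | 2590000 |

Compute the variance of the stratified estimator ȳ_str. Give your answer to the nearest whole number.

1301

Var(ȳ_str) = Σₕ Wₕ²(1 − fₕ)sₕ²/nₕ with Wₕ = Nₕ/N, N = 37551.
Tier 4: Wₕ = 0.49354212; term = 0.49354212²·(1 − 0.11503804)·6750000/2132 = 682.4795.
Tier 1: Wₕ = 0.11813267; term = 0.11813267²·(1 − 0.05072137)·7499000/225 = 441.52429.
Tier 2: Wₕ = 0.38832521; term = 0.38832521²·(1 − 0.13125771)·2590000/1914 = 177.27193.
Sum = 1301.2757.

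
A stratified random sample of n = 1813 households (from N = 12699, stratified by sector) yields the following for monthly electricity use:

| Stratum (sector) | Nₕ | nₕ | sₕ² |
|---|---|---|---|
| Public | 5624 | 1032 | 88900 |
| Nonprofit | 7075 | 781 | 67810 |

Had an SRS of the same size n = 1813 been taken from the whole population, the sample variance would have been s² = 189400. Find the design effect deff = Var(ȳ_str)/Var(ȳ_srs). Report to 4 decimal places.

0.4218

Var(ȳ_str) = Σ Wₕ²(1−fₕ)sₕ²/nₕ with Wₕ = Nₕ/12699:
  Public: (5624/12699)²·(1−1032/5624)·88900/1032 = 13.79527
  Nonprofit: (7075/12699)²·(1−781/7075)·67810/781 = 23.974902
  → Var(ȳ_str) = 37.770172.
Var(ȳ_srs) = (1 − 1813/12699)·189400/1813 = 89.553173.
deff = 37.770172 / 89.553173 = 0.4218.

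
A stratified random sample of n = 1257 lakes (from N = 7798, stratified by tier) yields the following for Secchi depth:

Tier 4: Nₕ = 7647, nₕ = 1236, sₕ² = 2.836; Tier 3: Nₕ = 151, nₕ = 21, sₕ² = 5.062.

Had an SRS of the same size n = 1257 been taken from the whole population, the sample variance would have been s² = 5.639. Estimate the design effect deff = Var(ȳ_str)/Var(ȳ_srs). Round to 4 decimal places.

Var(ȳ_str) = Σ Wₕ²(1−fₕ)sₕ²/nₕ with Wₕ = Nₕ/7798:
  Tier 4: (7647/7798)²·(1−1236/7647)·2.836/1236 = 0.001849857
  Tier 3: (151/7798)²·(1−21/151)·5.062/21 = 7.7813811 × 10^-5
  → Var(ȳ_str) = 0.0019276708.
Var(ȳ_srs) = (1 − 1257/7798)·5.639/1257 = 0.0037629438.
deff = 0.0019276708 / 0.0037629438 = 0.5123.

0.5123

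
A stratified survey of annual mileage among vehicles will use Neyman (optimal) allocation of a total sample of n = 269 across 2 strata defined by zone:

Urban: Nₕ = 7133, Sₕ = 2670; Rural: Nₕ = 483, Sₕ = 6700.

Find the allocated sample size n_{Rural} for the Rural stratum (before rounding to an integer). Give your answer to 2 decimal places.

Neyman allocation: nₕ = n·NₕSₕ / Σⱼ NⱼSⱼ.
Σ NⱼSⱼ = 7133·2670 + 483·6700 = 2.228121 × 10^7.
n_{Rural} = 269·483·6700 / (2.228121 × 10^7) = 39.07.

39.07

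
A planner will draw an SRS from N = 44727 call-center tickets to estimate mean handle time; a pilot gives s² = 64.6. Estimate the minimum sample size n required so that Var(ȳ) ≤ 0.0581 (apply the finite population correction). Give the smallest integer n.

Without fpc, n₀ = s²/D = 64.6/0.0581 = 1111.8761.
With fpc, (1 − n/N)·s²/n ≤ D requires n ≥ n₀/(1 + n₀/N) = 1111.8761/(1 + 1111.8761/44727) = 1084.9062.
Rounding up, n = 1085.

1085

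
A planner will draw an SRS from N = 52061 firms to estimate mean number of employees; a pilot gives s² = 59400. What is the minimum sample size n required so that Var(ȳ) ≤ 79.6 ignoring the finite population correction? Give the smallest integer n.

Without fpc, n₀ = s²/D = 59400/79.6 = 746.2312.
Rounding up, n = 747.

747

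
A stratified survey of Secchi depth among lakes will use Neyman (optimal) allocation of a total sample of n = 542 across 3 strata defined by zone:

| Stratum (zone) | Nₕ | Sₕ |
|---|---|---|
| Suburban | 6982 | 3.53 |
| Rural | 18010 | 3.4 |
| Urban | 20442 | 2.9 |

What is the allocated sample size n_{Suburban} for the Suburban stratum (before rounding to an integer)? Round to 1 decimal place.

Neyman allocation: nₕ = n·NₕSₕ / Σⱼ NⱼSⱼ.
Σ NⱼSⱼ = 6982·3.53 + 18010·3.4 + 20442·2.9 = 145162.26.
n_{Suburban} = 542·6982·3.53 / 145162.26 = 92.0.

92.0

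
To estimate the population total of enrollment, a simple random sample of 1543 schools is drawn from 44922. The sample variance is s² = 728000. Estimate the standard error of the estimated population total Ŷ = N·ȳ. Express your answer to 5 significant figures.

958850

Var(Ŷ) = N²·Var(ȳ) = N²·(1 − n/N)·s²/n.
f = 1543/44922 = 0.03434843; Var(ȳ) = 0.96565157·728000/1543 = 455.6023.
Var(Ŷ) = 44922² · 455.6023 = 9.193991 × 10^11.
SE(Ŷ) = √(9.193991 × 10^11) = 958850.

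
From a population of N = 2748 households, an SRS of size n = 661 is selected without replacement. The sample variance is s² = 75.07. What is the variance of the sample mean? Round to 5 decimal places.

Under SRS without replacement, Var(ȳ) = (1 − f)·s²/n with f = n/N = 661/2748 = 0.24053857.
Var(ȳ) = (1 − 0.24053857)·75.07/661 = 0.75946143·0.11357035 = 0.086252298.

0.08625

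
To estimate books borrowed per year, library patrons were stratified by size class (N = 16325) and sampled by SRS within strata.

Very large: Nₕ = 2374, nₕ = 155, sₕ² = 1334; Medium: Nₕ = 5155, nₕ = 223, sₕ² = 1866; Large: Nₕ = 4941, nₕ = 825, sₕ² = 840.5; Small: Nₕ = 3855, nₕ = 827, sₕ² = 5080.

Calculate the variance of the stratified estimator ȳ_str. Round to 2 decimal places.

1.32

Var(ȳ_str) = Σₕ Wₕ²(1 − fₕ)sₕ²/nₕ with Wₕ = Nₕ/N, N = 16325.
Very large: Wₕ = 0.14542113; term = 0.14542113²·(1 − 0.06529065)·1334/155 = 0.17012015.
Medium: Wₕ = 0.31577335; term = 0.31577335²·(1 − 0.04325897)·1866/223 = 0.79827427.
Large: Wₕ = 0.30266462; term = 0.30266462²·(1 − 0.16697025)·840.5/825 = 0.07774413.
Small: Wₕ = 0.23614089; term = 0.23614089²·(1 − 0.21452659)·5080/827 = 0.26904943.
Sum = 1.315188.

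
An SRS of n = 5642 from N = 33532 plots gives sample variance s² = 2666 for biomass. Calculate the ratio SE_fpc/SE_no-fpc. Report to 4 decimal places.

f = n/N = 5642/33532 = 0.16825719.
SE_no-fpc = √(s²/n) = 0.68740634; SE_fpc = √((1−f)s²/n) = 0.62691413.
Ratio = √(1−f) = 0.91199935.

0.9120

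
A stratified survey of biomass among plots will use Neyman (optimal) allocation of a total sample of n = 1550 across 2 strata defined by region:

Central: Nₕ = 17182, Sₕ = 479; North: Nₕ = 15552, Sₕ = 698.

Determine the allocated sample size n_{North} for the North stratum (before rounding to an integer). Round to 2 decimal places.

Neyman allocation: nₕ = n·NₕSₕ / Σⱼ NⱼSⱼ.
Σ NⱼSⱼ = 17182·479 + 15552·698 = 1.9085474 × 10^7.
n_{North} = 1550·15552·698 / (1.9085474 × 10^7) = 881.60.

881.60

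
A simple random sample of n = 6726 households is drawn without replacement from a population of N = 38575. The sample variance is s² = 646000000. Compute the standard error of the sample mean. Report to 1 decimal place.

281.6

Under SRS without replacement, Var(ȳ) = (1 − f)·s²/n with f = n/N = 6726/38575 = 0.17436163.
Var(ȳ) = (1 − 0.17436163)·646000000/6726 = 0.82563837·96045.198 = 79298.6.
SE(ȳ) = √(79298.6) = 281.6.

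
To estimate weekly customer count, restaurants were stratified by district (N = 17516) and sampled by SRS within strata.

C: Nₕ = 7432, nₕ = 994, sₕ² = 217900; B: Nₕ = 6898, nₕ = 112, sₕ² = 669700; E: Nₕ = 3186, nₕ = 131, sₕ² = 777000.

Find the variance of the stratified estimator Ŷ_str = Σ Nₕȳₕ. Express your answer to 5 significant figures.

3.4812 × 10^11

Var(Ŷ_str) = Σₕ Nₕ²(1 − fₕ)sₕ²/nₕ.
C: 7432²·(1 − 994/7432)·217900/994 = 1.0488841 × 10^10.
B: 6898²·(1 − 112/6898)·669700/112 = 2.7989769 × 10^11.
E: 3186²·(1 − 131/3186)·777000/131 = 5.7730685 × 10^10.
Sum = 3.4811722 × 10^11.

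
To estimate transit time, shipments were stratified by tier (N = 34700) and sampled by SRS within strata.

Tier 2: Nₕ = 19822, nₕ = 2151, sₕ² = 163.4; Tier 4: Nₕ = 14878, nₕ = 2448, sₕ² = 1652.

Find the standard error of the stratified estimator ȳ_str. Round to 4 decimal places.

Var(ȳ_str) = Σₕ Wₕ²(1 − fₕ)sₕ²/nₕ with Wₕ = Nₕ/N, N = 34700.
Tier 2: Wₕ = 0.57123919; term = 0.57123919²·(1 − 0.10851579)·163.4/2151 = 0.022098423.
Tier 4: Wₕ = 0.42876081; term = 0.42876081²·(1 − 0.16453824)·1652/2448 = 0.10364667.
Sum = 0.12574509.
SE = √(0.12574509) = 0.3546.

0.3546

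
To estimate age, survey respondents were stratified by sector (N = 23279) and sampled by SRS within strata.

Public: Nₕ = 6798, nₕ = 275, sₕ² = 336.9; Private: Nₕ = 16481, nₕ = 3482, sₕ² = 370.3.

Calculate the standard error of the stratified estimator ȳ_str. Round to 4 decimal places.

Var(ȳ_str) = Σₕ Wₕ²(1 − fₕ)sₕ²/nₕ with Wₕ = Nₕ/N, N = 23279.
Public: Wₕ = 0.29202285; term = 0.29202285²·(1 − 0.04045307)·336.9/275 = 0.10024627.
Private: Wₕ = 0.70797715; term = 0.70797715²·(1 − 0.21127359)·370.3/3482 = 0.042042623.
Sum = 0.14228889.
SE = √(0.14228889) = 0.3772.

0.3772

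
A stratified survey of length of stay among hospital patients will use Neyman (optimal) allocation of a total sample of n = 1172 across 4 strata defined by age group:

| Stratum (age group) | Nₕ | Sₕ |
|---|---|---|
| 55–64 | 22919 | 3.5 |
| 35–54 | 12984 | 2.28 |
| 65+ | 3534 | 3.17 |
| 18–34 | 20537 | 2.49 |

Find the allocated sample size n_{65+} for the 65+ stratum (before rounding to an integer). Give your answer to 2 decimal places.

Neyman allocation: nₕ = n·NₕSₕ / Σⱼ NⱼSⱼ.
Σ NⱼSⱼ = 22919·3.5 + 12984·2.28 + 3534·3.17 + 20537·2.49 = 172159.93.
n_{65+} = 1172·3534·3.17 / 172159.93 = 76.26.

76.26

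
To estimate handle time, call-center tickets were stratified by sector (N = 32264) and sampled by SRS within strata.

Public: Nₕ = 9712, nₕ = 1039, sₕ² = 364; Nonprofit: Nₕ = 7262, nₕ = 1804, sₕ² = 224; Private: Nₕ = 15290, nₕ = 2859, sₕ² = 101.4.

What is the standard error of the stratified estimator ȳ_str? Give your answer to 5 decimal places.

Var(ȳ_str) = Σₕ Wₕ²(1 − fₕ)sₕ²/nₕ with Wₕ = Nₕ/N, N = 32264.
Public: Wₕ = 0.30101661; term = 0.30101661²·(1 − 0.10698105)·364/1039 = 0.028348327.
Nonprofit: Wₕ = 0.22508059; term = 0.22508059²·(1 − 0.24841641)·224/1804 = 0.0047278626.
Private: Wₕ = 0.47390280; term = 0.47390280²·(1 − 0.18698496)·101.4/2859 = 0.0064759119.
Sum = 0.039552102.
SE = √(0.039552102) = 0.19888.

0.19888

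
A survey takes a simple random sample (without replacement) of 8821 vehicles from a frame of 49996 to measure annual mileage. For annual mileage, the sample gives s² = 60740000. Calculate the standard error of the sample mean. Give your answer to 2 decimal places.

Under SRS without replacement, Var(ȳ) = (1 − f)·s²/n with f = n/N = 8821/49996 = 0.17643411.
Var(ȳ) = (1 − 0.17643411)·60740000/8821 = 0.82356589·6885.8406 = 5670.9434.
SE(ȳ) = √(5670.9434) = 75.31.

75.31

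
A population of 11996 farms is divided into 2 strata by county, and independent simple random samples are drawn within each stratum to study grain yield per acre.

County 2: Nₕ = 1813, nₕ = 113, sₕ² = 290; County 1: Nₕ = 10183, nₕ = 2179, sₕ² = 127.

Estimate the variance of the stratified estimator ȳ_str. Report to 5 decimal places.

0.08798

Var(ȳ_str) = Σₕ Wₕ²(1 − fₕ)sₕ²/nₕ with Wₕ = Nₕ/N, N = 11996.
County 2: Wₕ = 0.15113371; term = 0.15113371²·(1 − 0.06232763)·290/113 = 0.054965903.
County 1: Wₕ = 0.84886629; term = 0.84886629²·(1 − 0.21398409)·127/2179 = 0.033010827.
Sum = 0.08797673.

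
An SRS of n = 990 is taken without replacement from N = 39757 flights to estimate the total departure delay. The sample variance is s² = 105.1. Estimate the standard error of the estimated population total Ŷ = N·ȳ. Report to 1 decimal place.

Var(Ŷ) = N²·Var(ȳ) = N²·(1 − n/N)·s²/n.
f = 990/39757 = 0.02490128; Var(ȳ) = 0.97509872·105.1/990 = 0.10351806.
Var(Ŷ) = 39757² · 0.10351806 = 1.6362262 × 10^8.
SE(Ŷ) = √(1.6362262 × 10^8) = 12791.5.

12791.5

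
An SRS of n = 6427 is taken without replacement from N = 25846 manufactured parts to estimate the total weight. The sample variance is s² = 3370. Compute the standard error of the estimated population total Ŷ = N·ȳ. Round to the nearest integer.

Var(Ŷ) = N²·Var(ȳ) = N²·(1 − n/N)·s²/n.
f = 6427/25846 = 0.24866517; Var(ȳ) = 0.75133483·3370/6427 = 0.39396272.
Var(Ŷ) = 25846² · 0.39396272 = 2.6317329 × 10^8.
SE(Ŷ) = √(2.6317329 × 10^8) = 16223.

16223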